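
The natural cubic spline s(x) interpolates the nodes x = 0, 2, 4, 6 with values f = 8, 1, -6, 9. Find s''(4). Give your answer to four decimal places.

Put m_i = s'' at the i-th knot. Here h = (2, 2, 2) and Δ = (-7/2, -7/2, 15/2), so the interior equations h_(i-1)·m_(i-1) + 2(h_(i-1)+h_i)·m_i + h_i·m_(i+1) = 6(Δ_i − Δ_(i-1)) read
  2·m_0 + 8·m_1 + 2·m_2 = 6(Δ_1 - Δ_0) = 0
  2·m_1 + 8·m_2 + 2·m_3 = 6(Δ_2 - Δ_1) = 66
Natural end conditions: m_0 = m_3 = 0.
Hence m_0 = 0, m_1 = -11/5, m_2 = 44/5, m_3 = 0.

8.8000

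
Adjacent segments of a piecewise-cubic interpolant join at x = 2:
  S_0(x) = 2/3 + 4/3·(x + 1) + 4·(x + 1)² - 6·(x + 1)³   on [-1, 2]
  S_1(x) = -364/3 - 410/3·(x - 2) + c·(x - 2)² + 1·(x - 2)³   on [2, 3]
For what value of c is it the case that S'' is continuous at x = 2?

-50

S_0''(x) = 8 - 36·(x + 1), so S_0''(2) = -100. On the right, S_1''(2) = 2c, so c = -50.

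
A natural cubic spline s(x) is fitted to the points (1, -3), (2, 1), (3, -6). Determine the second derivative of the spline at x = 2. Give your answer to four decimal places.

With σ_i denoting the second derivative at x_i, h_i = 1, 1, and Δ_i = (y_(i+1) − y_i)/h_i = 4, -7:
  1·σ_0 + 4·σ_1 + 1·σ_2 = 6(Δ_1 - Δ_0) = -66
Natural end conditions: σ_0 = σ_2 = 0.
Solving: σ_0 = 0, σ_1 = -33/2, σ_2 = 0.

-16.5000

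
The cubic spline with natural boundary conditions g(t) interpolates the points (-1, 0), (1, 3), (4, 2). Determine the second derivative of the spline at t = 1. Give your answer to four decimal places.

-1.1000

Let σ_i = g''(x_i). Step sizes h_i = 2, 3; slopes of the chords Δ_i = (y_(i+1) - y_i)/h_i = 3/2, -1/3.
  2·σ_0 + 10·σ_1 + 3·σ_2 = 6(Δ_1 - Δ_0) = -11
Natural end conditions: σ_0 = σ_2 = 0.
Hence σ_0 = 0, σ_1 = -11/10, σ_2 = 0.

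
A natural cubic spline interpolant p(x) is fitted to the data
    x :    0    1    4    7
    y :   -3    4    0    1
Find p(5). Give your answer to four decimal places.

-1.1354

Let M_i = p''(x_i). Step sizes h_i = 1, 3, 3; slopes of the chords Δ_i = (y_(i+1) - y_i)/h_i = 7, -4/3, 1/3.
  1·M_0 + 8·M_1 + 3·M_2 = 6(Δ_1 - Δ_0) = -50
  3·M_1 + 12·M_2 + 3·M_3 = 6(Δ_2 - Δ_1) = 10
Natural end conditions: M_0 = M_3 = 0.
Solving: M_0 = 0, M_1 = -210/29, M_2 = 230/87, M_3 = 0.
On [4, 7], p(x) = 0 - 67/29·(x - 4) + 115/87·(x - 4)² - 115/783·(x - 4)³.
With (x - 4) = 1: p(5) = -889/783.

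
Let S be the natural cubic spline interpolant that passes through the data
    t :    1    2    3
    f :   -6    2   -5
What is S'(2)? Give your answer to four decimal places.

With σ_i denoting the second derivative at x_i, h_i = 1, 1, and Δ_i = (y_(i+1) − y_i)/h_i = 8, -7:
  1·σ_0 + 4·σ_1 + 1·σ_2 = 6(Δ_1 - Δ_0) = -90
Natural end conditions: σ_0 = σ_2 = 0.
Hence σ_0 = 0, σ_1 = -45/2, σ_2 = 0.
On [2, 3], S'(t) = b_1 + 2c_1·(t - 2) + 3d_1·(t - 2)² with b_1 = Δ_1 - h_1(2σ_1 + σ_2)/6 = 1/2, c_1 = σ_1/2 = -45/4, d_1 = (σ_2 - σ_1)/(6h_1) = 15/4. So S'(2) = 1/2.

0.5000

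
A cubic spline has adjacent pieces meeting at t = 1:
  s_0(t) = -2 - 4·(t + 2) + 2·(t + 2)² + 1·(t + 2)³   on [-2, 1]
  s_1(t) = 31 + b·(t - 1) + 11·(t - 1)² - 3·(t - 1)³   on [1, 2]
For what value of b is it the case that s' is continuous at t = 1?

s_0'(t) = -4 + 4·(t + 2) + 3·(t + 2)², so s_0'(1) = 35. On the right, s_1'(1) = b, so b = 35.

35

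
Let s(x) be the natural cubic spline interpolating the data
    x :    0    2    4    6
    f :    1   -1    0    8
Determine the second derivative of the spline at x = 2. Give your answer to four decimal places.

Write M_i for s''(x_i). With h_i = 2, 2, 2 and divided differences Δ_i = -1, 1/2, 4, the continuity of s' gives the tridiagonal system
  2·M_0 + 8·M_1 + 2·M_2 = 6(Δ_1 - Δ_0) = 9
  2·M_1 + 8·M_2 + 2·M_3 = 6(Δ_2 - Δ_1) = 21
Natural end conditions: M_0 = M_3 = 0.
Forward elimination and back-substitution give M_0 = 0, M_1 = 1/2, M_2 = 5/2, M_3 = 0.

0.5000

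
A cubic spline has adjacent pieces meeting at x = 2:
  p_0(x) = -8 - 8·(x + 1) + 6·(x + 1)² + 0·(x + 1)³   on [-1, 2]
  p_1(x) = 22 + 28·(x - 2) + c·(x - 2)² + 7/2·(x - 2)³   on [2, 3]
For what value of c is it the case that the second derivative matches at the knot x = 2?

p_0''(x) = 12 + 0·(x + 1), so p_0''(2) = 12. On the right, p_1''(2) = 2c, so c = 6.

6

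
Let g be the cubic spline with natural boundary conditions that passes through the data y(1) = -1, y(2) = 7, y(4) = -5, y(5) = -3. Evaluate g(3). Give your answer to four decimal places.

2.1250

Let m_i = g''(x_i). Step sizes h_i = 1, 2, 1; slopes of the chords Δ_i = (y_(i+1) - y_i)/h_i = 8, -6, 2.
  1·m_0 + 6·m_1 + 2·m_2 = 6(Δ_1 - Δ_0) = -84
  2·m_1 + 6·m_2 + 1·m_3 = 6(Δ_2 - Δ_1) = 48
Natural end conditions: m_0 = m_3 = 0.
Solving: m_0 = 0, m_1 = -75/4, m_2 = 57/4, m_3 = 0.
On [2, 4], g(x) = 7 + 7/4·(x - 2) - 75/8·(x - 2)² + 11/4·(x - 2)³.
With (x - 2) = 1: g(3) = 17/8.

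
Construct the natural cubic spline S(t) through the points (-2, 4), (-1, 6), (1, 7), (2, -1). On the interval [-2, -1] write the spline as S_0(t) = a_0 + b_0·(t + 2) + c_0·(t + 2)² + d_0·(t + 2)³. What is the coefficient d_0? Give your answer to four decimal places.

0.2500

Put M_i = S'' at the i-th knot. Here h = (1, 2, 1) and Δ = (2, 1/2, -8), so the interior equations h_(i-1)·M_(i-1) + 2(h_(i-1)+h_i)·M_i + h_i·M_(i+1) = 6(Δ_i − Δ_(i-1)) read
  1·M_0 + 6·M_1 + 2·M_2 = 6(Δ_1 - Δ_0) = -9
  2·M_1 + 6·M_2 + 1·M_3 = 6(Δ_2 - Δ_1) = -51
Natural end conditions: M_0 = M_3 = 0.
Solving: M_0 = 0, M_1 = 3/2, M_2 = -9, M_3 = 0.
On [-2, -1], with S_0(t) = a_0 + b_0·(t + 2) + c_0·(t + 2)² + d_0·(t + 2)³: c_0 = M_0/2 = 0, d_0 = (M_1 - M_0)/(6h_0) = 1/4, b_0 = Δ_0 - h_0(2M_0 + M_1)/6 = 7/4.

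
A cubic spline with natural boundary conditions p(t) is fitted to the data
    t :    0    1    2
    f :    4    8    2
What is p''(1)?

-15

Write M_i for p''(x_i). With h_i = 1, 1 and divided differences Δ_i = 4, -6, the continuity of p' gives the tridiagonal system
  1·M_0 + 4·M_1 + 1·M_2 = 6(Δ_1 - Δ_0) = -60
Natural end conditions: M_0 = M_2 = 0.
Hence M_0 = 0, M_1 = -15, M_2 = 0.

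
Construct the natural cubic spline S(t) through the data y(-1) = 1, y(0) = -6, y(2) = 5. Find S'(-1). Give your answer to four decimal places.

-9.0833

With σ_i denoting the second derivative at x_i, h_i = 1, 2, and Δ_i = (y_(i+1) − y_i)/h_i = -7, 11/2:
  1·σ_0 + 6·σ_1 + 2·σ_2 = 6(Δ_1 - Δ_0) = 75
Natural end conditions: σ_0 = σ_2 = 0.
Forward elimination and back-substitution give σ_0 = 0, σ_1 = 25/2, σ_2 = 0.
On [-1, 0], S'(t) = b_0 + 2c_0·(t + 1) + 3d_0·(t + 1)² with b_0 = Δ_0 - h_0(2σ_0 + σ_1)/6 = -109/12, c_0 = σ_0/2 = 0, d_0 = (σ_1 - σ_0)/(6h_0) = 25/12. So S'(-1) = -109/12.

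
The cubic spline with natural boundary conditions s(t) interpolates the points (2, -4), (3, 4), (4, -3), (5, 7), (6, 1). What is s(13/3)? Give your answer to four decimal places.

Let M_i = s''(x_i). Step sizes h_i = 1, 1, 1, 1; slopes of the chords Δ_i = (y_(i+1) - y_i)/h_i = 8, -7, 10, -6.
  1·M_0 + 4·M_1 + 1·M_2 = 6(Δ_1 - Δ_0) = -90
  1·M_1 + 4·M_2 + 1·M_3 = 6(Δ_2 - Δ_1) = 102
  1·M_2 + 4·M_3 + 1·M_4 = 6(Δ_3 - Δ_2) = -96
Natural end conditions: M_0 = M_4 = 0.
Solving the tridiagonal system: M_0 = 0, M_1 = -927/28, M_2 = 297/7, M_3 = -969/28, M_4 = 0.
On [4, 5], s(t) = -3 + 13/8·(t - 4) + 297/14·(t - 4)² - 719/56·(t - 4)³.
With (t - 4) = 1/3: s(13/3) = -109/189.

-0.5767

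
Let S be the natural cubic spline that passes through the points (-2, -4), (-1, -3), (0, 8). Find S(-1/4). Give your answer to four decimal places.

4.6641

Write M_i for S''(x_i). With h_i = 1, 1 and divided differences Δ_i = 1, 11, the continuity of S' gives the tridiagonal system
  1·M_0 + 4·M_1 + 1·M_2 = 6(Δ_1 - Δ_0) = 60
Natural end conditions: M_0 = M_2 = 0.
Solving the tridiagonal system: M_0 = 0, M_1 = 15, M_2 = 0.
On [-1, 0], S(x) = -3 + 6·(x + 1) + 15/2·(x + 1)² - 5/2·(x + 1)³.
With (x + 1) = 3/4: S(-1/4) = 597/128.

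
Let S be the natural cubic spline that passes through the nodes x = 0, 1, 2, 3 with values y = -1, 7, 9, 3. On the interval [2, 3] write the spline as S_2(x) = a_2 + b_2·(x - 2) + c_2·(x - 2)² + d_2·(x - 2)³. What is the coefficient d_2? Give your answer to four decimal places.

Write M_i for S''(x_i). With h_i = 1, 1, 1 and divided differences Δ_i = 8, 2, -6, the continuity of S' gives the tridiagonal system
  1·M_0 + 4·M_1 + 1·M_2 = 6(Δ_1 - Δ_0) = -36
  1·M_1 + 4·M_2 + 1·M_3 = 6(Δ_2 - Δ_1) = -48
Natural end conditions: M_0 = M_3 = 0.
Solving the tridiagonal system: M_0 = 0, M_1 = -32/5, M_2 = -52/5, M_3 = 0.
On [2, 3], with S_2(x) = a_2 + b_2·(x - 2) + c_2·(x - 2)² + d_2·(x - 2)³: c_2 = M_2/2 = -26/5, d_2 = (M_3 - M_2)/(6h_2) = 26/15, b_2 = Δ_2 - h_2(2M_2 + M_3)/6 = -38/15.

1.7333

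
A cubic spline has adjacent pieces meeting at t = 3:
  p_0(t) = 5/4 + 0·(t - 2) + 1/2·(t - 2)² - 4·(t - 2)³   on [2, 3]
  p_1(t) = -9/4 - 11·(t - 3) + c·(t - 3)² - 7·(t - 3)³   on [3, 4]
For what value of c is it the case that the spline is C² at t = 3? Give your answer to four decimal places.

-11.5000

p_0''(t) = 1 - 24·(t - 2), so p_0''(3) = -23. On the right, p_1''(3) = 2c, so c = -23/2.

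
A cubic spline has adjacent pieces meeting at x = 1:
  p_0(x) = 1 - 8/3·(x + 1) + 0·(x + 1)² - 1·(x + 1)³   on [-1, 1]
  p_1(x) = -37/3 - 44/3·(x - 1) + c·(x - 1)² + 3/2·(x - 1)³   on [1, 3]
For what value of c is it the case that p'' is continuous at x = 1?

p_0''(x) = 0 - 6·(x + 1), so p_0''(1) = -12. On the right, p_1''(1) = 2c, so c = -6.

-6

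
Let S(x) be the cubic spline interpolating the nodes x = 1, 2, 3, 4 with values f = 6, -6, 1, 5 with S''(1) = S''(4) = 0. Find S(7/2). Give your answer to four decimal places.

Let m_i = S''(x_i). Step sizes h_i = 1, 1, 1; slopes of the chords Δ_i = (y_(i+1) - y_i)/h_i = -12, 7, 4.
  1·m_0 + 4·m_1 + 1·m_2 = 6(Δ_1 - Δ_0) = 114
  1·m_1 + 4·m_2 + 1·m_3 = 6(Δ_2 - Δ_1) = -18
Natural end conditions: m_0 = m_3 = 0.
Solving: m_0 = 0, m_1 = 158/5, m_2 = -62/5, m_3 = 0.
On [3, 4], S(x) = 1 + 122/15·(x - 3) - 31/5·(x - 3)² + 31/15·(x - 3)³.
With (x - 3) = 1/2: S(7/2) = 151/40.

3.7750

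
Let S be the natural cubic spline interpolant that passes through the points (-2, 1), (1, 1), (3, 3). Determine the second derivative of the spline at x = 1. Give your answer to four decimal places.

0.6000

With M_i denoting the second derivative at x_i, h_i = 3, 2, and Δ_i = (y_(i+1) − y_i)/h_i = 0, 1:
  3·M_0 + 10·M_1 + 2·M_2 = 6(Δ_1 - Δ_0) = 6
Natural end conditions: M_0 = M_2 = 0.
Solving: M_0 = 0, M_1 = 3/5, M_2 = 0.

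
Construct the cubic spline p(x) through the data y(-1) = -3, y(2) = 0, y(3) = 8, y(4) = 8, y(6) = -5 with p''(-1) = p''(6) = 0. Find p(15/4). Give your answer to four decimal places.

8.7330

Write m_i for p''(x_i). With h_i = 3, 1, 1, 2 and divided differences Δ_i = 1, 8, 0, -13/2, the continuity of p' gives the tridiagonal system
  3·m_0 + 8·m_1 + 1·m_2 = 6(Δ_1 - Δ_0) = 42
  1·m_1 + 4·m_2 + 1·m_3 = 6(Δ_2 - Δ_1) = -48
  1·m_2 + 6·m_3 + 2·m_4 = 6(Δ_3 - Δ_2) = -39
Natural end conditions: m_0 = m_4 = 0.
Hence m_0 = 0, m_1 = 1215/178, m_2 = -1122/89, m_3 = -783/178, m_4 = 0.
On [3, 4], p(x) = 8 + 1757/356·(x - 3) - 561/89·(x - 3)² + 487/356·(x - 3)³.
With (x - 3) = 3/4: p(15/4) = 198973/22784.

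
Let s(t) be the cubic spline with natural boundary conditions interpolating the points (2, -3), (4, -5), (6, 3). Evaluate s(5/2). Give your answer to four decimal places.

Put M_i = s'' at the i-th knot. Here h = (2, 2) and Δ = (-1, 4), so the interior equations h_(i-1)·M_(i-1) + 2(h_(i-1)+h_i)·M_i + h_i·M_(i+1) = 6(Δ_i − Δ_(i-1)) read
  2·M_0 + 8·M_1 + 2·M_2 = 6(Δ_1 - Δ_0) = 30
Natural end conditions: M_0 = M_2 = 0.
Solving: M_0 = 0, M_1 = 15/4, M_2 = 0.
On [2, 4], s(t) = -3 - 9/4·(t - 2) + 0·(t - 2)² + 5/16·(t - 2)³.
With (t - 2) = 1/2: s(5/2) = -523/128.

-4.0859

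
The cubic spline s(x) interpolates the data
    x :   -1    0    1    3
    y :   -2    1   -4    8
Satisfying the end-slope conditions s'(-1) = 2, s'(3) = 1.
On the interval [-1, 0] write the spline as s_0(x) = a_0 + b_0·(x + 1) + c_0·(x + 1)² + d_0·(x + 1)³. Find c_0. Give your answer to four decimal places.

6.5909

Write m_i for s''(x_i). With h_i = 1, 1, 2 and divided differences Δ_i = 3, -5, 6, the continuity of s' gives the tridiagonal system
  1·m_0 + 4·m_1 + 1·m_2 = 6(Δ_1 - Δ_0) = -48
  1·m_1 + 6·m_2 + 2·m_3 = 6(Δ_2 - Δ_1) = 66
Clamped end conditions give two more equations: 2h_0·m_0 + h_0·m_1 = 6(Δ_0 - s'(-1)) = 6 and h_2·m_2 + 2h_2·m_3 = 6(s'(3) - Δ_2) = -30.
Solving: m_0 = 145/11, m_1 = -224/11, m_2 = 223/11, m_3 = -194/11.
On [-1, 0], with s_0(x) = a_0 + b_0·(x + 1) + c_0·(x + 1)² + d_0·(x + 1)³: c_0 = m_0/2 = 145/22, d_0 = (m_1 - m_0)/(6h_0) = -123/22, b_0 = Δ_0 - h_0(2m_0 + m_1)/6 = 2.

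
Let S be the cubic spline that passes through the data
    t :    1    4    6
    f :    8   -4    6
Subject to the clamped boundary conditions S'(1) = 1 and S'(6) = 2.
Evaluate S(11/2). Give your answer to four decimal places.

Put σ_i = S'' at the i-th knot. Here h = (3, 2) and Δ = (-4, 5), so the interior equations h_(i-1)·σ_(i-1) + 2(h_(i-1)+h_i)·σ_i + h_i·σ_(i+1) = 6(Δ_i − Δ_(i-1)) read
  3·σ_0 + 10·σ_1 + 2·σ_2 = 6(Δ_1 - Δ_0) = 54
Clamped end conditions give two more equations: 2h_0·σ_0 + h_0·σ_1 = 6(Δ_0 - S'(1)) = -30 and h_1·σ_1 + 2h_1·σ_2 = 6(S'(6) - Δ_1) = -18.
Solving: σ_0 = -51/5, σ_1 = 52/5, σ_2 = -97/10.
On [4, 6], S(t) = -4 + 13/10·(t - 4) + 26/5·(t - 4)² - 67/40·(t - 4)³.
With (t - 4) = 3/2: S(11/2) = 1279/320.

3.9969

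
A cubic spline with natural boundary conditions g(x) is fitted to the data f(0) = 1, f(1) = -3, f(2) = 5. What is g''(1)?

Let M_i = g''(x_i). Step sizes h_i = 1, 1; slopes of the chords Δ_i = (y_(i+1) - y_i)/h_i = -4, 8.
  1·M_0 + 4·M_1 + 1·M_2 = 6(Δ_1 - Δ_0) = 72
Natural end conditions: M_0 = M_2 = 0.
Forward elimination and back-substitution give M_0 = 0, M_1 = 18, M_2 = 0.

18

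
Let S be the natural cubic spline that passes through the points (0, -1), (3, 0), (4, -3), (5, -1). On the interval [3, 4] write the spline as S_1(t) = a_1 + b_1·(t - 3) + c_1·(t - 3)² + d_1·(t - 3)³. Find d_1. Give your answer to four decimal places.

1.9892

Write m_i for S''(x_i). With h_i = 3, 1, 1 and divided differences Δ_i = 1/3, -3, 2, the continuity of S' gives the tridiagonal system
  3·m_0 + 8·m_1 + 1·m_2 = 6(Δ_1 - Δ_0) = -20
  1·m_1 + 4·m_2 + 1·m_3 = 6(Δ_2 - Δ_1) = 30
Natural end conditions: m_0 = m_3 = 0.
Hence m_0 = 0, m_1 = -110/31, m_2 = 260/31, m_3 = 0.
On [3, 4], with S_1(t) = a_1 + b_1·(t - 3) + c_1·(t - 3)² + d_1·(t - 3)³: c_1 = m_1/2 = -55/31, d_1 = (m_2 - m_1)/(6h_1) = 185/93, b_1 = Δ_1 - h_1(2m_1 + m_2)/6 = -299/93.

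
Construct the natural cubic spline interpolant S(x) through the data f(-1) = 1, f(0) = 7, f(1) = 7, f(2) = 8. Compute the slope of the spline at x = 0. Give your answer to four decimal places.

With m_i denoting the second derivative at x_i, h_i = 1, 1, 1, and Δ_i = (y_(i+1) − y_i)/h_i = 6, 0, 1:
  1·m_0 + 4·m_1 + 1·m_2 = 6(Δ_1 - Δ_0) = -36
  1·m_1 + 4·m_2 + 1·m_3 = 6(Δ_2 - Δ_1) = 6
Natural end conditions: m_0 = m_3 = 0.
Forward elimination and back-substitution give m_0 = 0, m_1 = -10, m_2 = 4, m_3 = 0.
On [0, 1], S'(x) = b_1 + 2c_1·x + 3d_1·x² with b_1 = Δ_1 - h_1(2m_1 + m_2)/6 = 8/3, c_1 = m_1/2 = -5, d_1 = (m_2 - m_1)/(6h_1) = 7/3. So S'(0) = 8/3.

2.6667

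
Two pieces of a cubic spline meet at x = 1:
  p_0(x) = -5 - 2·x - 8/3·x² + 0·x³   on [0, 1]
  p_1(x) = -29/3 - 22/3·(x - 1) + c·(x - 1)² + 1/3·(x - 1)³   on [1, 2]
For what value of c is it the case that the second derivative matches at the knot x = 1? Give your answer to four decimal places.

-2.6667

p_0''(x) = -16/3 + 0·x, so p_0''(1) = -16/3. On the right, p_1''(1) = 2c, so c = -8/3.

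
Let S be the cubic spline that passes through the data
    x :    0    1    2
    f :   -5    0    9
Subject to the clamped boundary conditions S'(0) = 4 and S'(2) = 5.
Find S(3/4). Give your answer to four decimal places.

-1.7539

Let m_i = S''(x_i). Step sizes h_i = 1, 1; slopes of the chords Δ_i = (y_(i+1) - y_i)/h_i = 5, 9.
  1·m_0 + 4·m_1 + 1·m_2 = 6(Δ_1 - Δ_0) = 24
Clamped end conditions give two more equations: 2h_0·m_0 + h_0·m_1 = 6(Δ_0 - S'(0)) = 6 and h_1·m_1 + 2h_1·m_2 = 6(S'(2) - Δ_1) = -24.
Solving the tridiagonal system: m_0 = -5/2, m_1 = 11, m_2 = -35/2.
On [0, 1], S(x) = -5 + 4·x - 5/4·x² + 9/4·x³.
With x = 3/4: S(3/4) = -449/256.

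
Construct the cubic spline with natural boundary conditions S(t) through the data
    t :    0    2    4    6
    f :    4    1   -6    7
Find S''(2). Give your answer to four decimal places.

-3.6000

Let M_i = S''(x_i). Step sizes h_i = 2, 2, 2; slopes of the chords Δ_i = (y_(i+1) - y_i)/h_i = -3/2, -7/2, 13/2.
  2·M_0 + 8·M_1 + 2·M_2 = 6(Δ_1 - Δ_0) = -12
  2·M_1 + 8·M_2 + 2·M_3 = 6(Δ_2 - Δ_1) = 60
Natural end conditions: M_0 = M_3 = 0.
Forward elimination and back-substitution give M_0 = 0, M_1 = -18/5, M_2 = 42/5, M_3 = 0.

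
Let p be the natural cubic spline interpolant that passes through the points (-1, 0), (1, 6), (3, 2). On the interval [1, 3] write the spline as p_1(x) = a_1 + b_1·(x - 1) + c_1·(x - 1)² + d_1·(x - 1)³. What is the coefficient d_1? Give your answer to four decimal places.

0.3125

Let σ_i = p''(x_i). Step sizes h_i = 2, 2; slopes of the chords Δ_i = (y_(i+1) - y_i)/h_i = 3, -2.
  2·σ_0 + 8·σ_1 + 2·σ_2 = 6(Δ_1 - Δ_0) = -30
Natural end conditions: σ_0 = σ_2 = 0.
Forward elimination and back-substitution give σ_0 = 0, σ_1 = -15/4, σ_2 = 0.
On [1, 3], with p_1(x) = a_1 + b_1·(x - 1) + c_1·(x - 1)² + d_1·(x - 1)³: c_1 = σ_1/2 = -15/8, d_1 = (σ_2 - σ_1)/(6h_1) = 5/16, b_1 = Δ_1 - h_1(2σ_1 + σ_2)/6 = 1/2.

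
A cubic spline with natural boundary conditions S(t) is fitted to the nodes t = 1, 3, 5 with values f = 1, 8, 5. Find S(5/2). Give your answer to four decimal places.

7.0703

Let M_i = S''(x_i). Step sizes h_i = 2, 2; slopes of the chords Δ_i = (y_(i+1) - y_i)/h_i = 7/2, -3/2.
  2·M_0 + 8·M_1 + 2·M_2 = 6(Δ_1 - Δ_0) = -30
Natural end conditions: M_0 = M_2 = 0.
Forward elimination and back-substitution give M_0 = 0, M_1 = -15/4, M_2 = 0.
On [1, 3], S(t) = 1 + 19/4·(t - 1) + 0·(t - 1)² - 5/16·(t - 1)³.
With (t - 1) = 3/2: S(5/2) = 905/128.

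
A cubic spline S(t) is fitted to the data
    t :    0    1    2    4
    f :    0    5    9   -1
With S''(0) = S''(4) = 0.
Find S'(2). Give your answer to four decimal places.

1.0870

Let m_i = S''(x_i). Step sizes h_i = 1, 1, 2; slopes of the chords Δ_i = (y_(i+1) - y_i)/h_i = 5, 4, -5.
  1·m_0 + 4·m_1 + 1·m_2 = 6(Δ_1 - Δ_0) = -6
  1·m_1 + 6·m_2 + 2·m_3 = 6(Δ_2 - Δ_1) = -54
Natural end conditions: m_0 = m_3 = 0.
Forward elimination and back-substitution give m_0 = 0, m_1 = 18/23, m_2 = -210/23, m_3 = 0.
On [2, 4], S'(t) = b_2 + 2c_2·(t - 2) + 3d_2·(t - 2)² with b_2 = Δ_2 - h_2(2m_2 + m_3)/6 = 25/23, c_2 = m_2/2 = -105/23, d_2 = (m_3 - m_2)/(6h_2) = 35/46. So S'(2) = 25/23.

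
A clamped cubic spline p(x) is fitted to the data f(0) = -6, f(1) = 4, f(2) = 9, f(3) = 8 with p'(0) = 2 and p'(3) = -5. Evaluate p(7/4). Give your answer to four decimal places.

8.4688

Let m_i = p''(x_i). Step sizes h_i = 1, 1, 1; slopes of the chords Δ_i = (y_(i+1) - y_i)/h_i = 10, 5, -1.
  1·m_0 + 4·m_1 + 1·m_2 = 6(Δ_1 - Δ_0) = -30
  1·m_1 + 4·m_2 + 1·m_3 = 6(Δ_2 - Δ_1) = -36
Clamped end conditions give two more equations: 2h_0·m_0 + h_0·m_1 = 6(Δ_0 - p'(0)) = 48 and h_2·m_2 + 2h_2·m_3 = 6(p'(3) - Δ_2) = -24.
Solving: m_0 = 94/3, m_1 = -44/3, m_2 = -8/3, m_3 = -32/3.
On [1, 2], p(x) = 4 + 31/3·(x - 1) - 22/3·(x - 1)² + 2·(x - 1)³.
With (x - 1) = 3/4: p(7/4) = 271/32.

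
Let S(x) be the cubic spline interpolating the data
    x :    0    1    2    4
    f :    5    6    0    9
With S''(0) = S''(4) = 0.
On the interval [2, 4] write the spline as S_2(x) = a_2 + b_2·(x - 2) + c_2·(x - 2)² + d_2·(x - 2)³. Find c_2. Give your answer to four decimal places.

6.3913

Put M_i = S'' at the i-th knot. Here h = (1, 1, 2) and Δ = (1, -6, 9/2), so the interior equations h_(i-1)·M_(i-1) + 2(h_(i-1)+h_i)·M_i + h_i·M_(i+1) = 6(Δ_i − Δ_(i-1)) read
  1·M_0 + 4·M_1 + 1·M_2 = 6(Δ_1 - Δ_0) = -42
  1·M_1 + 6·M_2 + 2·M_3 = 6(Δ_2 - Δ_1) = 63
Natural end conditions: M_0 = M_3 = 0.
Hence M_0 = 0, M_1 = -315/23, M_2 = 294/23, M_3 = 0.
On [2, 4], with S_2(x) = a_2 + b_2·(x - 2) + c_2·(x - 2)² + d_2·(x - 2)³: c_2 = M_2/2 = 147/23, d_2 = (M_3 - M_2)/(6h_2) = -49/46, b_2 = Δ_2 - h_2(2M_2 + M_3)/6 = -185/46.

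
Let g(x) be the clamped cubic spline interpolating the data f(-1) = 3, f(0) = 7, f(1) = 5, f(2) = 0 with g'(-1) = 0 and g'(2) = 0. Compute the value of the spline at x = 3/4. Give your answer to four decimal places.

Write M_i for g''(x_i). With h_i = 1, 1, 1 and divided differences Δ_i = 4, -2, -5, the continuity of g' gives the tridiagonal system
  1·M_0 + 4·M_1 + 1·M_2 = 6(Δ_1 - Δ_0) = -36
  1·M_1 + 4·M_2 + 1·M_3 = 6(Δ_2 - Δ_1) = -18
Clamped end conditions give two more equations: 2h_0·M_0 + h_0·M_1 = 6(Δ_0 - g'(-1)) = 24 and h_2·M_2 + 2h_2·M_3 = 6(g'(2) - Δ_2) = 30.
Solving: M_0 = 18, M_1 = -12, M_2 = -6, M_3 = 18.
On [0, 1], g(x) = 7 + 3·x - 6·x² + 1·x³.
With x = 3/4: g(3/4) = 403/64.

6.2969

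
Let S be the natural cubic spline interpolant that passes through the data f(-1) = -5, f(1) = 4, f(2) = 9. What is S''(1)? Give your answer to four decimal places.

0.5000

Write M_i for S''(x_i). With h_i = 2, 1 and divided differences Δ_i = 9/2, 5, the continuity of S' gives the tridiagonal system
  2·M_0 + 6·M_1 + 1·M_2 = 6(Δ_1 - Δ_0) = 3
Natural end conditions: M_0 = M_2 = 0.
Forward elimination and back-substitution give M_0 = 0, M_1 = 1/2, M_2 = 0.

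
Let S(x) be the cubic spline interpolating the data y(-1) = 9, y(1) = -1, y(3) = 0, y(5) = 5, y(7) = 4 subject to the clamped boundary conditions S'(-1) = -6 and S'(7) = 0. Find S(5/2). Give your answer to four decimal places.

With m_i denoting the second derivative at x_i, h_i = 2, 2, 2, 2, and Δ_i = (y_(i+1) − y_i)/h_i = -5, 1/2, 5/2, -1/2:
  2·m_0 + 8·m_1 + 2·m_2 = 6(Δ_1 - Δ_0) = 33
  2·m_1 + 8·m_2 + 2·m_3 = 6(Δ_2 - Δ_1) = 12
  2·m_2 + 8·m_3 + 2·m_4 = 6(Δ_3 - Δ_2) = -18
Clamped end conditions give two more equations: 2h_0·m_0 + h_0·m_1 = 6(Δ_0 - S'(-1)) = 6 and h_3·m_3 + 2h_3·m_4 = 6(S'(7) - Δ_3) = 3.
Hence m_0 = -51/112, m_1 = 219/56, m_2 = 21/16, m_3 = -177/56, m_4 = 261/112.
On [1, 3], S(x) = -1 - 285/112·(x - 1) + 219/112·(x - 1)² - 97/448·(x - 1)³.
With (x - 1) = 3/2: S(5/2) = -4115/3584.

-1.1482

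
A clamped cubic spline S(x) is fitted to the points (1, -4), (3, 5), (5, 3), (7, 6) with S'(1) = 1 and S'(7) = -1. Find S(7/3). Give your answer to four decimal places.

With m_i denoting the second derivative at x_i, h_i = 2, 2, 2, and Δ_i = (y_(i+1) − y_i)/h_i = 9/2, -1, 3/2:
  2·m_0 + 8·m_1 + 2·m_2 = 6(Δ_1 - Δ_0) = -33
  2·m_1 + 8·m_2 + 2·m_3 = 6(Δ_2 - Δ_1) = 15
Clamped end conditions give two more equations: 2h_0·m_0 + h_0·m_1 = 6(Δ_0 - S'(1)) = 21 and h_2·m_2 + 2h_2·m_3 = 6(S'(7) - Δ_2) = -15.
Hence m_0 = 137/15, m_1 = -233/30, m_2 = 163/30, m_3 = -97/15.
On [1, 3], S(x) = -4 + 1·(x - 1) + 137/30·(x - 1)² - 169/120·(x - 1)³.
With (x - 1) = 4/3: S(7/3) = 856/405.

2.1136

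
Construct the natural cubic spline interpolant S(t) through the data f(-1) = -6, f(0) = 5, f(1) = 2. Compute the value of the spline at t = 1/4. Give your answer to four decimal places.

Put m_i = S'' at the i-th knot. Here h = (1, 1) and Δ = (11, -3), so the interior equations h_(i-1)·m_(i-1) + 2(h_(i-1)+h_i)·m_i + h_i·m_(i+1) = 6(Δ_i − Δ_(i-1)) read
  1·m_0 + 4·m_1 + 1·m_2 = 6(Δ_1 - Δ_0) = -84
Natural end conditions: m_0 = m_2 = 0.
Forward elimination and back-substitution give m_0 = 0, m_1 = -21, m_2 = 0.
On [0, 1], S(t) = 5 + 4·t - 21/2·t² + 7/2·t³.
With t = 1/4: S(1/4) = 691/128.

5.3984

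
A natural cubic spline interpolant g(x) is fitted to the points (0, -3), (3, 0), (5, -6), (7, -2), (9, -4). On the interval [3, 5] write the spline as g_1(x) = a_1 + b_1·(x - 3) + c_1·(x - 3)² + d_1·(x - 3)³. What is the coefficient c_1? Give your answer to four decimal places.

-1.7535

Write m_i for g''(x_i). With h_i = 3, 2, 2, 2 and divided differences Δ_i = 1, -3, 2, -1, the continuity of g' gives the tridiagonal system
  3·m_0 + 10·m_1 + 2·m_2 = 6(Δ_1 - Δ_0) = -24
  2·m_1 + 8·m_2 + 2·m_3 = 6(Δ_2 - Δ_1) = 30
  2·m_2 + 8·m_3 + 2·m_4 = 6(Δ_3 - Δ_2) = -18
Natural end conditions: m_0 = m_4 = 0.
Solving: m_0 = 0, m_1 = -249/71, m_2 = 393/71, m_3 = -258/71, m_4 = 0.
On [3, 5], with g_1(x) = a_1 + b_1·(x - 3) + c_1·(x - 3)² + d_1·(x - 3)³: c_1 = m_1/2 = -249/142, d_1 = (m_2 - m_1)/(6h_1) = 107/142, b_1 = Δ_1 - h_1(2m_1 + m_2)/6 = -178/71.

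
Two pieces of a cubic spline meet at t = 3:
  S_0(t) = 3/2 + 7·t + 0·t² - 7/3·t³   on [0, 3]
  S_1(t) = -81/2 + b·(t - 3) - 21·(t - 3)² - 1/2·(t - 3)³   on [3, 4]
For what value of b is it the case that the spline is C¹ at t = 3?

-56

S_0'(t) = 7 + 0·t - 7·t², so S_0'(3) = -56. On the right, S_1'(3) = b, so b = -56.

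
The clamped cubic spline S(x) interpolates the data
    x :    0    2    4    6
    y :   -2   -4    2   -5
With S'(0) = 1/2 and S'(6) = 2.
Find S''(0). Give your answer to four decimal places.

-5.7000

Put M_i = S'' at the i-th knot. Here h = (2, 2, 2) and Δ = (-1, 3, -7/2), so the interior equations h_(i-1)·M_(i-1) + 2(h_(i-1)+h_i)·M_i + h_i·M_(i+1) = 6(Δ_i − Δ_(i-1)) read
  2·M_0 + 8·M_1 + 2·M_2 = 6(Δ_1 - Δ_0) = 24
  2·M_1 + 8·M_2 + 2·M_3 = 6(Δ_2 - Δ_1) = -39
Clamped end conditions give two more equations: 2h_0·M_0 + h_0·M_1 = 6(Δ_0 - S'(0)) = -9 and h_2·M_2 + 2h_2·M_3 = 6(S'(6) - Δ_2) = 33.
Solving: M_0 = -57/10, M_1 = 69/10, M_2 = -99/10, M_3 = 66/5.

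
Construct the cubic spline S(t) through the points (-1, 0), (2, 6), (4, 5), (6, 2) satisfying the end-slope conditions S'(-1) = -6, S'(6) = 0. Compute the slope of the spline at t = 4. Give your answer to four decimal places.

Let M_i = S''(x_i). Step sizes h_i = 3, 2, 2; slopes of the chords Δ_i = (y_(i+1) - y_i)/h_i = 2, -1/2, -3/2.
  3·M_0 + 10·M_1 + 2·M_2 = 6(Δ_1 - Δ_0) = -15
  2·M_1 + 8·M_2 + 2·M_3 = 6(Δ_2 - Δ_1) = -6
Clamped end conditions give two more equations: 2h_0·M_0 + h_0·M_1 = 6(Δ_0 - S'(-1)) = 48 and h_2·M_2 + 2h_2·M_3 = 6(S'(6) - Δ_2) = 9.
Forward elimination and back-substitution give M_0 = 380/37, M_1 = -168/37, M_2 = -15/74, M_3 = 87/37.
On [4, 6], S'(t) = b_2 + 2c_2·(t - 4) + 3d_2·(t - 4)² with b_2 = Δ_2 - h_2(2M_2 + M_3)/6 = -159/74, c_2 = M_2/2 = -15/148, d_2 = (M_3 - M_2)/(6h_2) = 63/296. So S'(4) = -159/74.

-2.1486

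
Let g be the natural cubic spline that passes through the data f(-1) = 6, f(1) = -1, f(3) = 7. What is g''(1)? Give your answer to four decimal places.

Let σ_i = g''(x_i). Step sizes h_i = 2, 2; slopes of the chords Δ_i = (y_(i+1) - y_i)/h_i = -7/2, 4.
  2·σ_0 + 8·σ_1 + 2·σ_2 = 6(Δ_1 - Δ_0) = 45
Natural end conditions: σ_0 = σ_2 = 0.
Solving: σ_0 = 0, σ_1 = 45/8, σ_2 = 0.

5.6250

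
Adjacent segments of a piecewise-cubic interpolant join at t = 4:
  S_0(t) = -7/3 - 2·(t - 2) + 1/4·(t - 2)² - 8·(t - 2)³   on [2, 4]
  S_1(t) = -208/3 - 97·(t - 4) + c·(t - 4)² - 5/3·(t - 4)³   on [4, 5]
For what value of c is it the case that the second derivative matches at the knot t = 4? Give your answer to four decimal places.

S_0''(t) = 1/2 - 48·(t - 2), so S_0''(4) = -191/2. On the right, S_1''(4) = 2c, so c = -191/4.

-47.7500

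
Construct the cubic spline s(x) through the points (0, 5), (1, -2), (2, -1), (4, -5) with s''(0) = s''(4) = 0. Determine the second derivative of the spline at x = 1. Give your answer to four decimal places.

Put σ_i = s'' at the i-th knot. Here h = (1, 1, 2) and Δ = (-7, 1, -2), so the interior equations h_(i-1)·σ_(i-1) + 2(h_(i-1)+h_i)·σ_i + h_i·σ_(i+1) = 6(Δ_i − Δ_(i-1)) read
  1·σ_0 + 4·σ_1 + 1·σ_2 = 6(Δ_1 - Δ_0) = 48
  1·σ_1 + 6·σ_2 + 2·σ_3 = 6(Δ_2 - Δ_1) = -18
Natural end conditions: σ_0 = σ_3 = 0.
Solving the tridiagonal system: σ_0 = 0, σ_1 = 306/23, σ_2 = -120/23, σ_3 = 0.

13.3043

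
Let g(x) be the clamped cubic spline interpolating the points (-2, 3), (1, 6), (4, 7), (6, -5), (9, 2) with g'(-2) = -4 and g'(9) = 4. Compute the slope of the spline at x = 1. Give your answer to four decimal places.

3.2093

Put M_i = g'' at the i-th knot. Here h = (3, 3, 2, 3) and Δ = (1, 1/3, -6, 7/3), so the interior equations h_(i-1)·M_(i-1) + 2(h_(i-1)+h_i)·M_i + h_i·M_(i+1) = 6(Δ_i − Δ_(i-1)) read
  3·M_0 + 12·M_1 + 3·M_2 = 6(Δ_1 - Δ_0) = -4
  3·M_1 + 10·M_2 + 2·M_3 = 6(Δ_2 - Δ_1) = -38
  2·M_2 + 10·M_3 + 3·M_4 = 6(Δ_3 - Δ_2) = 50
Clamped end conditions give two more equations: 2h_0·M_0 + h_0·M_1 = 6(Δ_0 - g'(-2)) = 30 and h_3·M_3 + 2h_3·M_4 = 6(g'(9) - Δ_3) = 10.
Solving: M_0 = 670/129, M_1 = -50/129, M_2 = -214/43, M_3 = 278/43, M_4 = -202/129.
On [1, 4], g'(x) = b_1 + 2c_1·(x - 1) + 3d_1·(x - 1)² with b_1 = Δ_1 - h_1(2M_1 + M_2)/6 = 138/43, c_1 = M_1/2 = -25/129, d_1 = (M_2 - M_1)/(6h_1) = -296/1161. So g'(1) = 138/43.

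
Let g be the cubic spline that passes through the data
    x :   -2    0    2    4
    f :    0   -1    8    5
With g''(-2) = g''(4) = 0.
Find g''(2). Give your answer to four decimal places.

With M_i denoting the second derivative at x_i, h_i = 2, 2, 2, and Δ_i = (y_(i+1) − y_i)/h_i = -1/2, 9/2, -3/2:
  2·M_0 + 8·M_1 + 2·M_2 = 6(Δ_1 - Δ_0) = 30
  2·M_1 + 8·M_2 + 2·M_3 = 6(Δ_2 - Δ_1) = -36
Natural end conditions: M_0 = M_3 = 0.
Forward elimination and back-substitution give M_0 = 0, M_1 = 26/5, M_2 = -29/5, M_3 = 0.

-5.8000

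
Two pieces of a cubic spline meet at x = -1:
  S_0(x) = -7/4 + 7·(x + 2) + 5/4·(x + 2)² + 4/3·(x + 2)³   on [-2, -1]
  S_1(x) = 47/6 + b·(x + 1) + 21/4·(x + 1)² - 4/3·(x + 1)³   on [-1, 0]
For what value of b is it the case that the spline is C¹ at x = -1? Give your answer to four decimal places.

13.5000

S_0'(x) = 7 + 5/2·(x + 2) + 4·(x + 2)², so S_0'(-1) = 27/2. On the right, S_1'(-1) = b, so b = 27/2.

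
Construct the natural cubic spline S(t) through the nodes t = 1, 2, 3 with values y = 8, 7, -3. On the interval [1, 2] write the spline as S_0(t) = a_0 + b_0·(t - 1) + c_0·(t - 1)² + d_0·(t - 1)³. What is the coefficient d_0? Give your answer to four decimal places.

-2.2500

With M_i denoting the second derivative at x_i, h_i = 1, 1, and Δ_i = (y_(i+1) − y_i)/h_i = -1, -10:
  1·M_0 + 4·M_1 + 1·M_2 = 6(Δ_1 - Δ_0) = -54
Natural end conditions: M_0 = M_2 = 0.
Hence M_0 = 0, M_1 = -27/2, M_2 = 0.
On [1, 2], with S_0(t) = a_0 + b_0·(t - 1) + c_0·(t - 1)² + d_0·(t - 1)³: c_0 = M_0/2 = 0, d_0 = (M_1 - M_0)/(6h_0) = -9/4, b_0 = Δ_0 - h_0(2M_0 + M_1)/6 = 5/4.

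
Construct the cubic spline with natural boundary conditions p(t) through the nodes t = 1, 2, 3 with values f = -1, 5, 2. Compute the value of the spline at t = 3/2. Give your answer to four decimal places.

Put m_i = p'' at the i-th knot. Here h = (1, 1) and Δ = (6, -3), so the interior equations h_(i-1)·m_(i-1) + 2(h_(i-1)+h_i)·m_i + h_i·m_(i+1) = 6(Δ_i − Δ_(i-1)) read
  1·m_0 + 4·m_1 + 1·m_2 = 6(Δ_1 - Δ_0) = -54
Natural end conditions: m_0 = m_2 = 0.
Hence m_0 = 0, m_1 = -27/2, m_2 = 0.
On [1, 2], p(t) = -1 + 33/4·(t - 1) + 0·(t - 1)² - 9/4·(t - 1)³.
With (t - 1) = 1/2: p(3/2) = 91/32.

2.8438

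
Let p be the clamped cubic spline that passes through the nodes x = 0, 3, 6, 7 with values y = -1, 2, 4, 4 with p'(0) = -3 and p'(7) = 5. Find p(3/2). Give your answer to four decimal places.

-1.5565

Write M_i for p''(x_i). With h_i = 3, 3, 1 and divided differences Δ_i = 1, 2/3, 0, the continuity of p' gives the tridiagonal system
  3·M_0 + 12·M_1 + 3·M_2 = 6(Δ_1 - Δ_0) = -2
  3·M_1 + 8·M_2 + 1·M_3 = 6(Δ_2 - Δ_1) = -4
Clamped end conditions give two more equations: 2h_0·M_0 + h_0·M_1 = 6(Δ_0 - p'(0)) = 24 and h_2·M_2 + 2h_2·M_3 = 6(p'(7) - Δ_2) = 30.
Forward elimination and back-substitution give M_0 = 404/93, M_1 = -64/93, M_2 = -70/31, M_3 = 500/31.
On [0, 3], p(x) = -1 - 3·x + 202/93·x² - 26/93·x³.
With x = 3/2: p(3/2) = -193/124.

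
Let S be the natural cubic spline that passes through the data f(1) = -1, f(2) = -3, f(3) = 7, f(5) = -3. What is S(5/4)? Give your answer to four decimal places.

Put m_i = S'' at the i-th knot. Here h = (1, 1, 2) and Δ = (-2, 10, -5), so the interior equations h_(i-1)·m_(i-1) + 2(h_(i-1)+h_i)·m_i + h_i·m_(i+1) = 6(Δ_i − Δ_(i-1)) read
  1·m_0 + 4·m_1 + 1·m_2 = 6(Δ_1 - Δ_0) = 72
  1·m_1 + 6·m_2 + 2·m_3 = 6(Δ_2 - Δ_1) = -90
Natural end conditions: m_0 = m_3 = 0.
Forward elimination and back-substitution give m_0 = 0, m_1 = 522/23, m_2 = -432/23, m_3 = 0.
On [1, 2], S(t) = -1 - 133/23·(t - 1) + 0·(t - 1)² + 87/23·(t - 1)³.
With (t - 1) = 1/4: S(5/4) = -3513/1472.

-2.3865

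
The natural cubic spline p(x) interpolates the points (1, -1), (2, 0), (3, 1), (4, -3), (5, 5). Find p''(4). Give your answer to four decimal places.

21.4286

Write σ_i for p''(x_i). With h_i = 1, 1, 1, 1 and divided differences Δ_i = 1, 1, -4, 8, the continuity of p' gives the tridiagonal system
  1·σ_0 + 4·σ_1 + 1·σ_2 = 6(Δ_1 - Δ_0) = 0
  1·σ_1 + 4·σ_2 + 1·σ_3 = 6(Δ_2 - Δ_1) = -30
  1·σ_2 + 4·σ_3 + 1·σ_4 = 6(Δ_3 - Δ_2) = 72
Natural end conditions: σ_0 = σ_4 = 0.
Solving the tridiagonal system: σ_0 = 0, σ_1 = 24/7, σ_2 = -96/7, σ_3 = 150/7, σ_4 = 0.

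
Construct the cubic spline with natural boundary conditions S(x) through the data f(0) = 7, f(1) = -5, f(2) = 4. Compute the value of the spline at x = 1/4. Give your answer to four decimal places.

With M_i denoting the second derivative at x_i, h_i = 1, 1, and Δ_i = (y_(i+1) − y_i)/h_i = -12, 9:
  1·M_0 + 4·M_1 + 1·M_2 = 6(Δ_1 - Δ_0) = 126
Natural end conditions: M_0 = M_2 = 0.
Solving: M_0 = 0, M_1 = 63/2, M_2 = 0.
On [0, 1], S(x) = 7 - 69/4·x + 0·x² + 21/4·x³.
With x = 1/4: S(1/4) = 709/256.

2.7695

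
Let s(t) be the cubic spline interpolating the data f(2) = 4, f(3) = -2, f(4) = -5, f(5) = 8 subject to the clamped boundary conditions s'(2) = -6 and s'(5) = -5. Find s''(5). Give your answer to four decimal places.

Write M_i for s''(x_i). With h_i = 1, 1, 1 and divided differences Δ_i = -6, -3, 13, the continuity of s' gives the tridiagonal system
  1·M_0 + 4·M_1 + 1·M_2 = 6(Δ_1 - Δ_0) = 18
  1·M_1 + 4·M_2 + 1·M_3 = 6(Δ_2 - Δ_1) = 96
Clamped end conditions give two more equations: 2h_0·M_0 + h_0·M_1 = 6(Δ_0 - s'(2)) = 0 and h_2·M_2 + 2h_2·M_3 = 6(s'(5) - Δ_2) = -108.
Solving the tridiagonal system: M_0 = 58/15, M_1 = -116/15, M_2 = 676/15, M_3 = -1148/15.

-76.5333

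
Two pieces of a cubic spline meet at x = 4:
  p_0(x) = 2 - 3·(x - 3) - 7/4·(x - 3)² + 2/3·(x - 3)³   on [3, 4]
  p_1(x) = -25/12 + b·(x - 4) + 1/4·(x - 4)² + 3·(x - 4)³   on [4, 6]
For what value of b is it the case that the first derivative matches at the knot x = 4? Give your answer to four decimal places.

p_0'(x) = -3 - 7/2·(x - 3) + 2·(x - 3)², so p_0'(4) = -9/2. On the right, p_1'(4) = b, so b = -9/2.

-4.5000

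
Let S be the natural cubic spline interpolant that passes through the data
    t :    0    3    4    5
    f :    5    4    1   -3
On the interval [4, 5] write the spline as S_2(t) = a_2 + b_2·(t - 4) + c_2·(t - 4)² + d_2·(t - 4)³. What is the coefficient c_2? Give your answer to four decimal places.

-0.5161

With M_i denoting the second derivative at x_i, h_i = 3, 1, 1, and Δ_i = (y_(i+1) − y_i)/h_i = -1/3, -3, -4:
  3·M_0 + 8·M_1 + 1·M_2 = 6(Δ_1 - Δ_0) = -16
  1·M_1 + 4·M_2 + 1·M_3 = 6(Δ_2 - Δ_1) = -6
Natural end conditions: M_0 = M_3 = 0.
Forward elimination and back-substitution give M_0 = 0, M_1 = -58/31, M_2 = -32/31, M_3 = 0.
On [4, 5], with S_2(t) = a_2 + b_2·(t - 4) + c_2·(t - 4)² + d_2·(t - 4)³: c_2 = M_2/2 = -16/31, d_2 = (M_3 - M_2)/(6h_2) = 16/93, b_2 = Δ_2 - h_2(2M_2 + M_3)/6 = -340/93.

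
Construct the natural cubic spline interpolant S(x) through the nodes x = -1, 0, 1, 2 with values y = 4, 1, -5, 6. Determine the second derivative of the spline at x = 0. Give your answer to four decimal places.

With σ_i denoting the second derivative at x_i, h_i = 1, 1, 1, and Δ_i = (y_(i+1) − y_i)/h_i = -3, -6, 11:
  1·σ_0 + 4·σ_1 + 1·σ_2 = 6(Δ_1 - Δ_0) = -18
  1·σ_1 + 4·σ_2 + 1·σ_3 = 6(Δ_2 - Δ_1) = 102
Natural end conditions: σ_0 = σ_3 = 0.
Hence σ_0 = 0, σ_1 = -58/5, σ_2 = 142/5, σ_3 = 0.

-11.6000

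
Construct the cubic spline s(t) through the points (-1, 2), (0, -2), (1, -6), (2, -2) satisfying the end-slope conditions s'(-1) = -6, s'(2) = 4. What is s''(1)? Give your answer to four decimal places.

15.4667

With M_i denoting the second derivative at x_i, h_i = 1, 1, 1, and Δ_i = (y_(i+1) − y_i)/h_i = -4, -4, 4:
  1·M_0 + 4·M_1 + 1·M_2 = 6(Δ_1 - Δ_0) = 0
  1·M_1 + 4·M_2 + 1·M_3 = 6(Δ_2 - Δ_1) = 48
Clamped end conditions give two more equations: 2h_0·M_0 + h_0·M_1 = 6(Δ_0 - s'(-1)) = 12 and h_2·M_2 + 2h_2·M_3 = 6(s'(2) - Δ_2) = 0.
Forward elimination and back-substitution give M_0 = 136/15, M_1 = -92/15, M_2 = 232/15, M_3 = -116/15.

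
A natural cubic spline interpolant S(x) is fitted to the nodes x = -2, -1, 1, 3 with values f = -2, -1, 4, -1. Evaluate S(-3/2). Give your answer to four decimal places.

Let m_i = S''(x_i). Step sizes h_i = 1, 2, 2; slopes of the chords Δ_i = (y_(i+1) - y_i)/h_i = 1, 5/2, -5/2.
  1·m_0 + 6·m_1 + 2·m_2 = 6(Δ_1 - Δ_0) = 9
  2·m_1 + 8·m_2 + 2·m_3 = 6(Δ_2 - Δ_1) = -30
Natural end conditions: m_0 = m_3 = 0.
Forward elimination and back-substitution give m_0 = 0, m_1 = 3, m_2 = -9/2, m_3 = 0.
On [-2, -1], S(x) = -2 + 1/2·(x + 2) + 0·(x + 2)² + 1/2·(x + 2)³.
With (x + 2) = 1/2: S(-3/2) = -27/16.

-1.6875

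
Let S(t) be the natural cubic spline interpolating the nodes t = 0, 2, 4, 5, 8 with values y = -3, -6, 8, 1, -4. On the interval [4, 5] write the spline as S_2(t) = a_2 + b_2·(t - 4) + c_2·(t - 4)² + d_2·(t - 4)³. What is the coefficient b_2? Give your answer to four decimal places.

Put M_i = S'' at the i-th knot. Here h = (2, 2, 1, 3) and Δ = (-3/2, 7, -7, -5/3), so the interior equations h_(i-1)·M_(i-1) + 2(h_(i-1)+h_i)·M_i + h_i·M_(i+1) = 6(Δ_i − Δ_(i-1)) read
  2·M_0 + 8·M_1 + 2·M_2 = 6(Δ_1 - Δ_0) = 51
  2·M_1 + 6·M_2 + 1·M_3 = 6(Δ_2 - Δ_1) = -84
  1·M_2 + 8·M_3 + 3·M_4 = 6(Δ_3 - Δ_2) = 32
Natural end conditions: M_0 = M_4 = 0.
Solving the tridiagonal system: M_0 = 0, M_1 = 3805/344, M_2 = -806/43, M_3 = 1091/172, M_4 = 0.
On [4, 5], with S_2(t) = a_2 + b_2·(t - 4) + c_2·(t - 4)² + d_2·(t - 4)³: c_2 = M_2/2 = -403/43, d_2 = (M_3 - M_2)/(6h_2) = 4315/1032, b_2 = Δ_2 - h_2(2M_2 + M_3)/6 = -1867/1032.

-1.8091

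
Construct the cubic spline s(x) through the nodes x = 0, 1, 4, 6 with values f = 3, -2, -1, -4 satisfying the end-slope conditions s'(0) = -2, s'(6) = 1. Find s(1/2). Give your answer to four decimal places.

Write m_i for s''(x_i). With h_i = 1, 3, 2 and divided differences Δ_i = -5, 1/3, -3/2, the continuity of s' gives the tridiagonal system
  1·m_0 + 8·m_1 + 3·m_2 = 6(Δ_1 - Δ_0) = 32
  3·m_1 + 10·m_2 + 2·m_3 = 6(Δ_2 - Δ_1) = -11
Clamped end conditions give two more equations: 2h_0·m_0 + h_0·m_1 = 6(Δ_0 - s'(0)) = -18 and h_2·m_2 + 2h_2·m_3 = 6(s'(6) - Δ_2) = 15.
Solving: m_0 = -985/78, m_1 = 283/39, m_2 = -349/78, m_3 = 467/78.
On [0, 1], s(x) = 3 - 2·x - 985/156·x² + 517/156·x³.
With x = 1/2: s(1/2) = 1043/1248.

0.8357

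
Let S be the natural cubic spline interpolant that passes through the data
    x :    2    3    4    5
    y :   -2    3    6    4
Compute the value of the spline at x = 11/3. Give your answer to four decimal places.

5.5037

Write M_i for S''(x_i). With h_i = 1, 1, 1 and divided differences Δ_i = 5, 3, -2, the continuity of S' gives the tridiagonal system
  1·M_0 + 4·M_1 + 1·M_2 = 6(Δ_1 - Δ_0) = -12
  1·M_1 + 4·M_2 + 1·M_3 = 6(Δ_2 - Δ_1) = -30
Natural end conditions: M_0 = M_3 = 0.
Forward elimination and back-substitution give M_0 = 0, M_1 = -6/5, M_2 = -36/5, M_3 = 0.
On [3, 4], S(x) = 3 + 23/5·(x - 3) - 3/5·(x - 3)² - 1·(x - 3)³.
With (x - 3) = 2/3: S(11/3) = 743/135.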